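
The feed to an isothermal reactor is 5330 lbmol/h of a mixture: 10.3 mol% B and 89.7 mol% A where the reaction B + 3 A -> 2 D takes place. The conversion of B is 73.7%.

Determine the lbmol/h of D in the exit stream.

B reacted = 0.737 × 549 = 404.6 lbmol/h; ν_B = −1, so ξ = 404.6/1 = 404.6 lbmol/h.
Outlet amounts (n = n₀ + ν ξ):
  B: 549 − 1(404.6) = 144.4
  A: 4781 − 3(404.6) = 3567
  D: 0 + 2(404.6) = 809.2

809 lbmol/h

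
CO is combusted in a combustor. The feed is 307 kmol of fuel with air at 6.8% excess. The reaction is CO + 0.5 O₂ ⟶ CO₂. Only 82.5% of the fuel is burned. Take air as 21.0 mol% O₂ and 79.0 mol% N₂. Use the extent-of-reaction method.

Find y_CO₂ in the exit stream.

Stoichiometric O₂ = 0.5 × 307 = 153.5 kmol; O₂ fed = 153.5 × 1.068 = 163.9 kmol.
N₂ fed = 163.9 × 79/21 = 616.7 kmol.
Fuel reacted = 0.825 × 307 → ξ = 253.3 kmol.
Outlet (n = n₀ + ν ξ):
  CO: 307 − 1(253.3) = 53.73
  O₂: 163.9 − 0.5(253.3) = 37.3
  N₂: 616.7 (inert)
  CO₂: 0 + 1(253.3) = 253.3
Total out = 961 kmol; y_CO₂ = 253.3 / 961 = 0.2635.

0.264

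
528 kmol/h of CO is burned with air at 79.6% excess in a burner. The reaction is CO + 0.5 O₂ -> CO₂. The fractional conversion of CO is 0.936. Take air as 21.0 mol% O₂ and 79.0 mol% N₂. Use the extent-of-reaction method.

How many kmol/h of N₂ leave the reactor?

Stoichiometric O₂ = 0.5 × 528 = 264 kmol/h; O₂ fed = 264 × 1.796 = 474.1 kmol/h.
N₂ fed = 474.1 × 79/21 = 1784 kmol/h.
Fuel reacted = 0.936 × 528 → ξ = 494.2 kmol/h.
Outlet (n = n₀ + ν ξ):
  CO: 528 − 1(494.2) = 33.79
  O₂: 474.1 − 0.5(494.2) = 227
  N₂: 1784 (inert)
  CO₂: 0 + 1(494.2) = 494.2

1780 kmol/h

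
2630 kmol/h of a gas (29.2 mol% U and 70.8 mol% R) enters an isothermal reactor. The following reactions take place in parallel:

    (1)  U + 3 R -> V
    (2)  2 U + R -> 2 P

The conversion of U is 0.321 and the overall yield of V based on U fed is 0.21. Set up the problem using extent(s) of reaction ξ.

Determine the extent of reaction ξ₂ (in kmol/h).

ξ₂ = 42.6 kmol/h

Yield of V: 1ξ₁ / 768 = 0.21 → ξ₁ = 161.3 kmol/h.
Conversion of U: 1ξ₁ + 2ξ₂ = 0.321 × 768 = 246.5 → ξ₂ = 42.62 kmol/h.
Outlet amounts (n = n₀ + Σ ν·ξ):
  U: 768 − 1(161.3) − 2(42.62) = 521.4
  R: 1862 − 3(161.3) − 1(42.62) = 1336
  V: 0 + 1(161.3) = 161.3
  P: 0 + 2(42.62) = 85.24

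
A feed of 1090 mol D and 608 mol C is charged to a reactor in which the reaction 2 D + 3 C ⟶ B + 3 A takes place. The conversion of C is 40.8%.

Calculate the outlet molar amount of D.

C reacted = 0.408 × 608 = 248.1 mol; ν_C = −3, so ξ = 248.1/3 = 82.69 mol.
Outlet amounts (n = n₀ + ν ξ):
  D: 1090 − 2(82.69) = 924.6
  C: 608 − 3(82.69) = 359.9
  B: 0 + 1(82.69) = 82.69
  A: 0 + 3(82.69) = 248.1

925 mol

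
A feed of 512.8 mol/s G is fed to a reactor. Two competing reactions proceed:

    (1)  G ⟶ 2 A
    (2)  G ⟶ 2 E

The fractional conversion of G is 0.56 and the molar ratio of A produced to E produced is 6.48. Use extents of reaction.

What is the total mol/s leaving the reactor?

Conversion of G: G consumed = 0.56 × 512.8 = 287.2 mol/s = 1ξ₁ + 1ξ₂.
Selectivity: 2ξ₁ / (2ξ₂) = 6.48 → ξ₁ = 6.48 ξ₂.
Substitute: (1·6.48 + 1) ξ₂ = 287.2 → ξ₂ = 38.39 mol/s, ξ₁ = 248.8 mol/s.
Outlet amounts (n = n₀ + Σ ν·ξ):
  G: 512.8 − 1(248.8) − 1(38.39) = 225.6
  A: 0 + 2(248.8) = 497.6
  E: 0 + 2(38.39) = 76.78
Total out = 225.6 + 497.6 + 76.78 = 800 mol/s.

800 mol/s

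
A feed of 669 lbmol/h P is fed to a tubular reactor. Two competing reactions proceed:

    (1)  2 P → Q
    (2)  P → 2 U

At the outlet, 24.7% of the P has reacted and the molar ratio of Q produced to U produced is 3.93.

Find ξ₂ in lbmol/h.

Conversion of P: P consumed = 0.247 × 669 = 165.2 lbmol/h = 2ξ₁ + 1ξ₂.
Selectivity: 1ξ₁ / (2ξ₂) = 3.93 → ξ₁ = 7.86 ξ₂.
Substitute: (2·7.86 + 1) ξ₂ = 165.2 → ξ₂ = 9.883 lbmol/h, ξ₁ = 77.68 lbmol/h.
Outlet amounts (n = n₀ + Σ ν·ξ):
  P: 669 − 2(77.68) − 1(9.883) = 503.8
  Q: 0 + 1(77.68) = 77.68
  U: 0 + 2(9.883) = 19.77

ξ₂ = 9.88 lbmol/h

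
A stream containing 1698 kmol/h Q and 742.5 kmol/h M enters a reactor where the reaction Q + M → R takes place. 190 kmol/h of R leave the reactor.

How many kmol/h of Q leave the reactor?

For R: n = n₀ + 1ξ → 190 = 0 + 1ξ, giving ξ = 190 kmol/h.
Outlet amounts (n = n₀ + ν ξ):
  Q: 1698 − 1(190) = 1508
  M: 742.5 − 1(190) = 552.5
  R: 0 + 1(190) = 190

1510 kmol/h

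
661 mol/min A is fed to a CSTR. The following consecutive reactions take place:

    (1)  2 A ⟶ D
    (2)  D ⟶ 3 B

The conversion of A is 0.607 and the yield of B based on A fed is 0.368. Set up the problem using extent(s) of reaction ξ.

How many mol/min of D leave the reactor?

Conversion of A: A consumed = 2ξ₁ = 0.607 × 661 → ξ₁ = 200.6 mol/min.
Yield of B: 3ξ₂ / 661 = 0.368 → ξ₂ = 81.08 mol/min.
Outlet amounts (n = n₀ + Σ ν·ξ):
  A: 661 − 2(200.6) = 259.8
  D: 0 + 1(200.6) − 1(81.08) = 119.5
  B: 0 + 3(81.08) = 243.2

120 mol/min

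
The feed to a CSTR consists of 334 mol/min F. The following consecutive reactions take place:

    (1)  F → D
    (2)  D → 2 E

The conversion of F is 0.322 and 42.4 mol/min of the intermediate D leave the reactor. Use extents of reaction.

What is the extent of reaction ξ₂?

Conversion of F: F consumed = 1ξ₁ = 0.322 × 334 → ξ₁ = 107.5 mol/min.
D balance: n_D = 0 + 1ξ₁ − 1ξ₂ = 42.4 → ξ₂ = (1·107.5 − 42.4)/1 = 65.15 mol/min.
Outlet amounts (n = n₀ + Σ ν·ξ):
  F: 334 − 1(107.5) = 226.5
  D: 0 + 1(107.5) − 1(65.15) = 42.4
  E: 0 + 2(65.15) = 130.3

ξ₂ = 65.1 mol/min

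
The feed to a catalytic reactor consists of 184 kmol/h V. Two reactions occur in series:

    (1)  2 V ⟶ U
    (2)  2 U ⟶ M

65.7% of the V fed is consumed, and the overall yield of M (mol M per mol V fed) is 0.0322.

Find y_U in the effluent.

0.413

Conversion of V: V consumed = 2ξ₁ = 0.657 × 184 → ξ₁ = 60.44 kmol/h.
Yield of M: 1ξ₂ / 184 = 0.0322 → ξ₂ = 5.925 kmol/h.
Outlet amounts (n = n₀ + Σ ν·ξ):
  V: 184 − 2(60.44) = 63.11
  U: 0 + 1(60.44) − 2(5.925) = 48.59
  M: 0 + 1(5.925) = 5.925
Total out = 117.6 kmol/h; y_U = 48.59 / 117.6 = 0.4131.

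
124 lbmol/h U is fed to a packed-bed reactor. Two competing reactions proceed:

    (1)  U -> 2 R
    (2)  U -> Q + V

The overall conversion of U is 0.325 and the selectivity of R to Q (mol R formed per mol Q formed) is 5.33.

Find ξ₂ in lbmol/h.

ξ₂ = 11 lbmol/h

Conversion of U: U consumed = 0.325 × 124 = 40.3 lbmol/h = 1ξ₁ + 1ξ₂.
Selectivity: 2ξ₁ / (1ξ₂) = 5.33 → ξ₁ = 2.665 ξ₂.
Substitute: (1·2.665 + 1) ξ₂ = 40.3 → ξ₂ = 11 lbmol/h, ξ₁ = 29.3 lbmol/h.
Outlet amounts (n = n₀ + Σ ν·ξ):
  U: 124 − 1(29.3) − 1(11) = 83.7
  R: 0 + 2(29.3) = 58.61
  Q: 0 + 1(11) = 11
  V: 0 + 1(11) = 11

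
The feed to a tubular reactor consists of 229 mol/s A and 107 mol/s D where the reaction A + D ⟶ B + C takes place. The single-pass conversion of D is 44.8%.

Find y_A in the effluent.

0.539

D reacted = 0.448 × 107 = 47.94 mol/s; ν_D = −1, so ξ = 47.94/1 = 47.94 mol/s.
Outlet amounts (n = n₀ + ν ξ):
  A: 229 − 1(47.94) = 181.1
  D: 107 − 1(47.94) = 59.06
  B: 0 + 1(47.94) = 47.94
  C: 0 + 1(47.94) = 47.94
Total out = 336 mol/s; y_A = 181.1 / 336 = 0.5389.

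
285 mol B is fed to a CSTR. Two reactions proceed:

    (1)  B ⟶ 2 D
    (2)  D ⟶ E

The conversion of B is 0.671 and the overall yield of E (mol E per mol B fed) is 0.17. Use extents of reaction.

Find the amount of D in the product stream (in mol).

Conversion of B: B consumed = 1ξ₁ = 0.671 × 285 → ξ₁ = 191.2 mol.
Yield of E: 1ξ₂ / 285 = 0.17 → ξ₂ = 48.45 mol.
Outlet amounts (n = n₀ + Σ ν·ξ):
  B: 285 − 1(191.2) = 93.76
  D: 0 + 2(191.2) − 1(48.45) = 334
  E: 0 + 1(48.45) = 48.45

334 mol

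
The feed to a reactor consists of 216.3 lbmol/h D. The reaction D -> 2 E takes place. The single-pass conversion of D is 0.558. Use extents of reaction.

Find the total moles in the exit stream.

D reacted = 0.558 × 216.3 = 120.7 lbmol/h; ν_D = −1, so ξ = 120.7/1 = 120.7 lbmol/h.
Outlet amounts (n = n₀ + ν ξ):
  D: 216.3 − 1(120.7) = 95.6
  E: 0 + 2(120.7) = 241.4
Total out = 95.6 + 241.4 = 337 lbmol/h.

337 lbmol/h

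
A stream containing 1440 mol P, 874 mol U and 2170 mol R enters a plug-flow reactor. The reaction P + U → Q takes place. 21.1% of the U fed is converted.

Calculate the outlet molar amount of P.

U reacted = 0.211 × 874 = 184.4 mol; ν_U = −1, so ξ = 184.4/1 = 184.4 mol.
Outlet amounts (n = n₀ + ν ξ):
  P: 1440 − 1(184.4) = 1256
  U: 874 − 1(184.4) = 689.6
  Q: 0 + 1(184.4) = 184.4
  R: 2170 (inert)

1260 mol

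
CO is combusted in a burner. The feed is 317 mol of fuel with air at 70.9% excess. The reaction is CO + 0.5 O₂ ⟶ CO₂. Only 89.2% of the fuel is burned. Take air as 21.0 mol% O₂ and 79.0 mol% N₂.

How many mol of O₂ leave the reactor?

129 mol

Stoichiometric O₂ = 0.5 × 317 = 158.5 mol; O₂ fed = 158.5 × 1.709 = 270.9 mol.
N₂ fed = 270.9 × 79/21 = 1019 mol.
Fuel reacted = 0.892 × 317 → ξ = 282.8 mol.
Outlet (n = n₀ + ν ξ):
  CO: 317 − 1(282.8) = 34.24
  O₂: 270.9 − 0.5(282.8) = 129.5
  N₂: 1019 (inert)
  CO₂: 0 + 1(282.8) = 282.8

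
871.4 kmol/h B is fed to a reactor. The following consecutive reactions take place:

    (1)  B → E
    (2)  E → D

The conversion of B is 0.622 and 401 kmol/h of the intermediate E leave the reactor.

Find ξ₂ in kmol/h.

ξ₂ = 141 kmol/h

Conversion of B: B consumed = 1ξ₁ = 0.622 × 871.4 → ξ₁ = 542 kmol/h.
E balance: n_E = 0 + 1ξ₁ − 1ξ₂ = 401 → ξ₂ = (1·542 − 401)/1 = 141 kmol/h.
Outlet amounts (n = n₀ + Σ ν·ξ):
  B: 871.4 − 1(542) = 329.4
  E: 0 + 1(542) − 1(141) = 401
  D: 0 + 1(141) = 141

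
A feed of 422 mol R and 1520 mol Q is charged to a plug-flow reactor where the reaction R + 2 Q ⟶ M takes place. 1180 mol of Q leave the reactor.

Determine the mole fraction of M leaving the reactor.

0.106

For Q: n = n₀ − 2ξ → 1180 = 1520 − 2ξ, giving ξ = 170 mol.
Outlet amounts (n = n₀ + ν ξ):
  R: 422 − 1(170) = 252
  Q: 1520 − 2(170) = 1180
  M: 0 + 1(170) = 170
Total out = 1602 mol; y_M = 170 / 1602 = 0.1061.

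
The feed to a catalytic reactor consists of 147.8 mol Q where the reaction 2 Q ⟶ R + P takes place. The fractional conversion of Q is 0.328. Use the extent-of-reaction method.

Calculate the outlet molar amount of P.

24.2 mol

Q reacted = 0.328 × 147.8 = 48.48 mol; ν_Q = −2, so ξ = 48.48/2 = 24.24 mol.
Outlet amounts (n = n₀ + ν ξ):
  Q: 147.8 − 2(24.24) = 99.32
  R: 0 + 1(24.24) = 24.24
  P: 0 + 1(24.24) = 24.24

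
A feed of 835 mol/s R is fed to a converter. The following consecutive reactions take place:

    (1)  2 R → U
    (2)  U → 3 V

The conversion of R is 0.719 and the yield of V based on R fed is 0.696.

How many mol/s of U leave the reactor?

106 mol/s

Conversion of R: R consumed = 2ξ₁ = 0.719 × 835 → ξ₁ = 300.2 mol/s.
Yield of V: 3ξ₂ / 835 = 0.696 → ξ₂ = 193.7 mol/s.
Outlet amounts (n = n₀ + Σ ν·ξ):
  R: 835 − 2(300.2) = 234.6
  U: 0 + 1(300.2) − 1(193.7) = 106.5
  V: 0 + 3(193.7) = 581.2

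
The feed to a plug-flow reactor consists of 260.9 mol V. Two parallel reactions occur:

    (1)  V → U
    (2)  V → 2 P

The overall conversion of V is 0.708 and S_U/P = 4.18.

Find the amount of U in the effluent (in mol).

165 mol

Conversion of V: V consumed = 0.708 × 260.9 = 184.7 mol = 1ξ₁ + 1ξ₂.
Selectivity: 1ξ₁ / (2ξ₂) = 4.18 → ξ₁ = 8.36 ξ₂.
Substitute: (1·8.36 + 1) ξ₂ = 184.7 → ξ₂ = 19.73 mol, ξ₁ = 165 mol.
Outlet amounts (n = n₀ + Σ ν·ξ):
  V: 260.9 − 1(165) − 1(19.73) = 76.18
  U: 0 + 1(165) = 165
  P: 0 + 2(19.73) = 39.47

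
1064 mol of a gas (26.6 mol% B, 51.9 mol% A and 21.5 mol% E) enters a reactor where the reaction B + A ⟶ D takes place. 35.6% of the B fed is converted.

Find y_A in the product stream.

0.469

B reacted = 0.356 × 283 = 100.8 mol; ν_B = −1, so ξ = 100.8/1 = 100.8 mol.
Outlet amounts (n = n₀ + ν ξ):
  B: 283 − 1(100.8) = 182.3
  A: 552.2 − 1(100.8) = 451.5
  D: 0 + 1(100.8) = 100.8
  E: 228.8 (inert)
Total out = 963.2 mol; y_A = 451.5 / 963.2 = 0.4687.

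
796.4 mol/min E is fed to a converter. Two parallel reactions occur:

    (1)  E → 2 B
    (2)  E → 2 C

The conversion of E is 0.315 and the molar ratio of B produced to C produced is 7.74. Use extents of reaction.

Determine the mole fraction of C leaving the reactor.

0.0548

Conversion of E: E consumed = 0.315 × 796.4 = 250.9 mol/min = 1ξ₁ + 1ξ₂.
Selectivity: 2ξ₁ / (2ξ₂) = 7.74 → ξ₁ = 7.74 ξ₂.
Substitute: (1·7.74 + 1) ξ₂ = 250.9 → ξ₂ = 28.7 mol/min, ξ₁ = 222.2 mol/min.
Outlet amounts (n = n₀ + Σ ν·ξ):
  E: 796.4 − 1(222.2) − 1(28.7) = 545.5
  B: 0 + 2(222.2) = 444.3
  C: 0 + 2(28.7) = 57.41
Total out = 1047 mol/min; y_C = 57.41 / 1047 = 0.05482.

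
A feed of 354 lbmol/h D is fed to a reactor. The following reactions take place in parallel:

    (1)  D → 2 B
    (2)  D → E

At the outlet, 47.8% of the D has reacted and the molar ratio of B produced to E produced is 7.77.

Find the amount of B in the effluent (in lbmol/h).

269 lbmol/h

Conversion of D: D consumed = 0.478 × 354 = 169.2 lbmol/h = 1ξ₁ + 1ξ₂.
Selectivity: 2ξ₁ / (1ξ₂) = 7.77 → ξ₁ = 3.885 ξ₂.
Substitute: (1·3.885 + 1) ξ₂ = 169.2 → ξ₂ = 34.64 lbmol/h, ξ₁ = 134.6 lbmol/h.
Outlet amounts (n = n₀ + Σ ν·ξ):
  D: 354 − 1(134.6) − 1(34.64) = 184.8
  B: 0 + 2(134.6) = 269.1
  E: 0 + 1(34.64) = 34.64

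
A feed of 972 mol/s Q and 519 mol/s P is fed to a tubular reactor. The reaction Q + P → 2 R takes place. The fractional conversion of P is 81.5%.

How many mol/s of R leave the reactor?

P reacted = 0.815 × 519 = 423 mol/s; ν_P = −1, so ξ = 423/1 = 423 mol/s.
Outlet amounts (n = n₀ + ν ξ):
  Q: 972 − 1(423) = 549
  P: 519 − 1(423) = 96.02
  R: 0 + 2(423) = 846

846 mol/s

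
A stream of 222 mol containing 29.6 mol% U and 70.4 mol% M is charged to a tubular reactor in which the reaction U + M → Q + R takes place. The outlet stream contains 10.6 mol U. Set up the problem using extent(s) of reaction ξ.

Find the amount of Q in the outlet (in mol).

55.1 mol

For U: n = n₀ − 1ξ → 10.6 = 65.71 − 1ξ, giving ξ = 55.11 mol.
Outlet amounts (n = n₀ + ν ξ):
  U: 65.71 − 1(55.11) = 10.6
  M: 156.3 − 1(55.11) = 101.2
  Q: 0 + 1(55.11) = 55.11
  R: 0 + 1(55.11) = 55.11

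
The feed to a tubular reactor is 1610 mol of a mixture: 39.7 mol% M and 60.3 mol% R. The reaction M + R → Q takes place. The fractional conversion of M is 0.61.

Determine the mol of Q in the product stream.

M reacted = 0.61 × 639.2 = 389.9 mol; ν_M = −1, so ξ = 389.9/1 = 389.9 mol.
Outlet amounts (n = n₀ + ν ξ):
  M: 639.2 − 1(389.9) = 249.3
  R: 970.8 − 1(389.9) = 580.9
  Q: 0 + 1(389.9) = 389.9

390 mol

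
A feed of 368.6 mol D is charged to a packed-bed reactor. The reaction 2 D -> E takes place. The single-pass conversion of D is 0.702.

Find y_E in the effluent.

D reacted = 0.702 × 368.6 = 258.8 mol; ν_D = −2, so ξ = 258.8/2 = 129.4 mol.
Outlet amounts (n = n₀ + ν ξ):
  D: 368.6 − 2(129.4) = 109.8
  E: 0 + 1(129.4) = 129.4
Total out = 239.2 mol; y_E = 129.4 / 239.2 = 0.5408.

0.541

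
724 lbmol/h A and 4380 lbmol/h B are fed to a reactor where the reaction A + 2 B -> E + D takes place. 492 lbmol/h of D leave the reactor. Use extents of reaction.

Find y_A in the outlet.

For D: n = n₀ + 1ξ → 492 = 0 + 1ξ, giving ξ = 492 lbmol/h.
Outlet amounts (n = n₀ + ν ξ):
  A: 724 − 1(492) = 232
  B: 4380 − 2(492) = 3396
  E: 0 + 1(492) = 492
  D: 0 + 1(492) = 492
Total out = 4612 lbmol/h; y_A = 232 / 4612 = 0.0503.

0.0503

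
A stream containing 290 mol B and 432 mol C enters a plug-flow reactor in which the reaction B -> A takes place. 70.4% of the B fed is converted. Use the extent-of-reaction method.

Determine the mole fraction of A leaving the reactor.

B reacted = 0.704 × 290 = 204.2 mol; ν_B = −1, so ξ = 204.2/1 = 204.2 mol.
Outlet amounts (n = n₀ + ν ξ):
  B: 290 − 1(204.2) = 85.84
  A: 0 + 1(204.2) = 204.2
  C: 432 (inert)
Total out = 722 mol; y_A = 204.2 / 722 = 0.2828.

0.283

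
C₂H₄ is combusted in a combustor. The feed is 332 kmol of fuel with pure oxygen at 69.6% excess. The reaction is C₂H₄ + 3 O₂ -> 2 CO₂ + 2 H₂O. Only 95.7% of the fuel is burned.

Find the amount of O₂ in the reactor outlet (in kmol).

Stoichiometric O₂ = 3 × 332 = 996 kmol; O₂ fed = 996 × 1.696 = 1689 kmol.
Fuel reacted = 0.957 × 332 → ξ = 317.7 kmol.
Outlet (n = n₀ + ν ξ):
  C₂H₄: 332 − 1(317.7) = 14.28
  O₂: 1689 − 3(317.7) = 736
  CO₂: 0 + 2(317.7) = 635.4
  H₂O: 0 + 2(317.7) = 635.4

736 kmol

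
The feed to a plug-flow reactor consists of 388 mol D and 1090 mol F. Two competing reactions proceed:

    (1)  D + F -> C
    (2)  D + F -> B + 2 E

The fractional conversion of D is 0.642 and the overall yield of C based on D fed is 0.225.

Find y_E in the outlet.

Yield of C: 1ξ₁ / 388 = 0.225 → ξ₁ = 87.3 mol.
Conversion of D: 1ξ₁ + 1ξ₂ = 0.642 × 388 = 249.1 → ξ₂ = 161.8 mol.
Outlet amounts (n = n₀ + Σ ν·ξ):
  D: 388 − 1(87.3) − 1(161.8) = 138.9
  F: 1090 − 1(87.3) − 1(161.8) = 840.9
  C: 0 + 1(87.3) = 87.3
  B: 0 + 1(161.8) = 161.8
  E: 0 + 2(161.8) = 323.6
Total out = 1552 mol; y_E = 323.6 / 1552 = 0.2084.

0.208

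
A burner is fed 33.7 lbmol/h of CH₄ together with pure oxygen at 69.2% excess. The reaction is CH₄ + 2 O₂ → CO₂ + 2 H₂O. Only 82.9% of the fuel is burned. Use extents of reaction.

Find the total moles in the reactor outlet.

Stoichiometric O₂ = 2 × 33.7 = 67.4 lbmol/h; O₂ fed = 67.4 × 1.692 = 114 lbmol/h.
Fuel reacted = 0.829 × 33.7 → ξ = 27.94 lbmol/h.
Outlet (n = n₀ + ν ξ):
  CH₄: 33.7 − 1(27.94) = 5.763
  O₂: 114 − 2(27.94) = 58.17
  CO₂: 0 + 1(27.94) = 27.94
  H₂O: 0 + 2(27.94) = 55.87
Total out = 5.763 + 58.17 + 27.94 + 55.87 = 147.7 lbmol/h.

148 lbmol/h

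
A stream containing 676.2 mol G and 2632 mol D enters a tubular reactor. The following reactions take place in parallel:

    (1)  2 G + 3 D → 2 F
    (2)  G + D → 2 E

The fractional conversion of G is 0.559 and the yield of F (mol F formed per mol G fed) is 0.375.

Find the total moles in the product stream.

2930 mol

Yield of F: 2ξ₁ / 676.2 = 0.375 → ξ₁ = 126.8 mol.
Conversion of G: 2ξ₁ + 1ξ₂ = 0.559 × 676.2 = 378 → ξ₂ = 124.4 mol.
Outlet amounts (n = n₀ + Σ ν·ξ):
  G: 676.2 − 2(126.8) − 1(124.4) = 298.2
  D: 2632 − 3(126.8) − 1(124.4) = 2127
  F: 0 + 2(126.8) = 253.6
  E: 0 + 2(124.4) = 248.8
Total out = 298.2 + 2127 + 253.6 + 248.8 = 2928 mol.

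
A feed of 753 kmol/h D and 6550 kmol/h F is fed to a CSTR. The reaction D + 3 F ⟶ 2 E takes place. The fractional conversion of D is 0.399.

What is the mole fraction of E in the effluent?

D reacted = 0.399 × 753 = 300.4 kmol/h; ν_D = −1, so ξ = 300.4/1 = 300.4 kmol/h.
Outlet amounts (n = n₀ + ν ξ):
  D: 753 − 1(300.4) = 452.6
  F: 6550 − 3(300.4) = 5649
  E: 0 + 2(300.4) = 600.9
Total out = 6702 kmol/h; y_E = 600.9 / 6702 = 0.08966.

0.0897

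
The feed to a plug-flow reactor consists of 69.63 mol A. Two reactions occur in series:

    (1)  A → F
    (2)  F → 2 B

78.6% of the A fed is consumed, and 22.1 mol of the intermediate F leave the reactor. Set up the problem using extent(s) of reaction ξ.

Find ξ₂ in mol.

ξ₂ = 32.6 mol

Conversion of A: A consumed = 1ξ₁ = 0.786 × 69.63 → ξ₁ = 54.73 mol.
F balance: n_F = 0 + 1ξ₁ − 1ξ₂ = 22.1 → ξ₂ = (1·54.73 − 22.1)/1 = 32.63 mol.
Outlet amounts (n = n₀ + Σ ν·ξ):
  A: 69.63 − 1(54.73) = 14.9
  F: 0 + 1(54.73) − 1(32.63) = 22.1
  B: 0 + 2(32.63) = 65.26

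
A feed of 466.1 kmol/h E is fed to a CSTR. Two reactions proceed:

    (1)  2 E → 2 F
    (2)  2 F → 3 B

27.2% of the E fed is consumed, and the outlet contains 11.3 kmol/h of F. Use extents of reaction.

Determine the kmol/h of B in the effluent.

Conversion of E: E consumed = 2ξ₁ = 0.272 × 466.1 → ξ₁ = 63.39 kmol/h.
F balance: n_F = 0 + 2ξ₁ − 2ξ₂ = 11.3 → ξ₂ = (2·63.39 − 11.3)/2 = 57.74 kmol/h.
Outlet amounts (n = n₀ + Σ ν·ξ):
  E: 466.1 − 2(63.39) = 339.3
  F: 0 + 2(63.39) − 2(57.74) = 11.3
  B: 0 + 3(57.74) = 173.2

173 kmol/h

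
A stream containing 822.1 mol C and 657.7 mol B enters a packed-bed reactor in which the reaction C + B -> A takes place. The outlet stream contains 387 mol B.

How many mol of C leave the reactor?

For B: n = n₀ − 1ξ → 387 = 657.7 − 1ξ, giving ξ = 270.7 mol.
Outlet amounts (n = n₀ + ν ξ):
  C: 822.1 − 1(270.7) = 551.4
  B: 657.7 − 1(270.7) = 387
  A: 0 + 1(270.7) = 270.7

551 mol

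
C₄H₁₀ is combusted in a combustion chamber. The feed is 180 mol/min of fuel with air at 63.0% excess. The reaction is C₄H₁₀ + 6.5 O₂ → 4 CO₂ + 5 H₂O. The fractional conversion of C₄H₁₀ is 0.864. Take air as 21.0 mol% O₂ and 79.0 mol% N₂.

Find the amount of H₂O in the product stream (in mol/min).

Stoichiometric O₂ = 6.5 × 180 = 1170 mol/min; O₂ fed = 1170 × 1.630 = 1907 mol/min.
N₂ fed = 1907 × 79/21 = 7174 mol/min.
Fuel reacted = 0.864 × 180 → ξ = 155.5 mol/min.
Outlet (n = n₀ + ν ξ):
  C₄H₁₀: 180 − 1(155.5) = 24.48
  O₂: 1907 − 6.5(155.5) = 896.2
  N₂: 7174 (inert)
  CO₂: 0 + 4(155.5) = 622.1
  H₂O: 0 + 5(155.5) = 777.6

778 mol/min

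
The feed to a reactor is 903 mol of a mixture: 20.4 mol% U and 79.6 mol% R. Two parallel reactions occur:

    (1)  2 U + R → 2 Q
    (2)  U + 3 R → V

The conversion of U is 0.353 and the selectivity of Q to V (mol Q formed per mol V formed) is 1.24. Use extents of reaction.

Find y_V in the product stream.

0.0364

Conversion of U: U consumed = 0.353 × 184.2 = 65.03 mol = 2ξ₁ + 1ξ₂.
Selectivity: 2ξ₁ / (1ξ₂) = 1.24 → ξ₁ = 0.62 ξ₂.
Substitute: (2·0.62 + 1) ξ₂ = 65.03 → ξ₂ = 29.03 mol, ξ₁ = 18 mol.
Outlet amounts (n = n₀ + Σ ν·ξ):
  U: 184.2 − 2(18) − 1(29.03) = 119.2
  R: 718.8 − 1(18) − 3(29.03) = 613.7
  Q: 0 + 2(18) = 36
  V: 0 + 1(29.03) = 29.03
Total out = 797.9 mol; y_V = 29.03 / 797.9 = 0.03638.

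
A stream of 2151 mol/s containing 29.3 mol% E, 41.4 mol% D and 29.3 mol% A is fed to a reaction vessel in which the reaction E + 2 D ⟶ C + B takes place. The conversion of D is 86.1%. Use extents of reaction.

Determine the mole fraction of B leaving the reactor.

D reacted = 0.861 × 890.5 = 766.7 mol/s; ν_D = −2, so ξ = 766.7/2 = 383.4 mol/s.
Outlet amounts (n = n₀ + ν ξ):
  E: 630.2 − 1(383.4) = 246.9
  D: 890.5 − 2(383.4) = 123.8
  C: 0 + 1(383.4) = 383.4
  B: 0 + 1(383.4) = 383.4
  A: 630.2 (inert)
Total out = 1768 mol/s; y_B = 383.4 / 1768 = 0.2169.

0.217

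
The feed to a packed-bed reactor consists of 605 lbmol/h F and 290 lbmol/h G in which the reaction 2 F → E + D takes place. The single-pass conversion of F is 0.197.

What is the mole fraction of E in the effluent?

F reacted = 0.197 × 605 = 119.2 lbmol/h; ν_F = −2, so ξ = 119.2/2 = 59.59 lbmol/h.
Outlet amounts (n = n₀ + ν ξ):
  F: 605 − 2(59.59) = 485.8
  E: 0 + 1(59.59) = 59.59
  D: 0 + 1(59.59) = 59.59
  G: 290 (inert)
Total out = 895 lbmol/h; y_E = 59.59 / 895 = 0.06658.

0.0666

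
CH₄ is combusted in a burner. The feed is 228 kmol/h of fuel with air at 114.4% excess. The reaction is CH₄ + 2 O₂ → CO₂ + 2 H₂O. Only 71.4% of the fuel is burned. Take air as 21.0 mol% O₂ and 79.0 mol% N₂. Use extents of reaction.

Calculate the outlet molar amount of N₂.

3680 kmol/h

Stoichiometric O₂ = 2 × 228 = 456 kmol/h; O₂ fed = 456 × 2.144 = 977.7 kmol/h.
N₂ fed = 977.7 × 79/21 = 3678 kmol/h.
Fuel reacted = 0.714 × 228 → ξ = 162.8 kmol/h.
Outlet (n = n₀ + ν ξ):
  CH₄: 228 − 1(162.8) = 65.21
  O₂: 977.7 − 2(162.8) = 652.1
  N₂: 3678 (inert)
  CO₂: 0 + 1(162.8) = 162.8
  H₂O: 0 + 2(162.8) = 325.6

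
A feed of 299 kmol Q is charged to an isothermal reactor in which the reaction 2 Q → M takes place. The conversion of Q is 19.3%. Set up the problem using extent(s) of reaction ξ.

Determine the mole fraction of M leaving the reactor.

0.107

Q reacted = 0.193 × 299 = 57.71 kmol; ν_Q = −2, so ξ = 57.71/2 = 28.85 kmol.
Outlet amounts (n = n₀ + ν ξ):
  Q: 299 − 2(28.85) = 241.3
  M: 0 + 1(28.85) = 28.85
Total out = 270.1 kmol; y_M = 28.85 / 270.1 = 0.1068.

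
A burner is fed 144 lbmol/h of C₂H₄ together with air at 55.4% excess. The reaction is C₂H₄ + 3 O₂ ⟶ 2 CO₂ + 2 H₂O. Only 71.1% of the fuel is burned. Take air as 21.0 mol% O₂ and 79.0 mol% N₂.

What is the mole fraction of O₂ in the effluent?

0.109

Stoichiometric O₂ = 3 × 144 = 432 lbmol/h; O₂ fed = 432 × 1.554 = 671.3 lbmol/h.
N₂ fed = 671.3 × 79/21 = 2525 lbmol/h.
Fuel reacted = 0.711 × 144 → ξ = 102.4 lbmol/h.
Outlet (n = n₀ + ν ξ):
  C₂H₄: 144 − 1(102.4) = 41.62
  O₂: 671.3 − 3(102.4) = 364.2
  N₂: 2525 (inert)
  CO₂: 0 + 2(102.4) = 204.8
  H₂O: 0 + 2(102.4) = 204.8
Total out = 3341 lbmol/h; y_O₂ = 364.2 / 3341 = 0.109.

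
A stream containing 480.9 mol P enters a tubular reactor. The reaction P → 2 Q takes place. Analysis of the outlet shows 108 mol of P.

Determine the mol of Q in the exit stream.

746 mol

For P: n = n₀ − 1ξ → 108 = 480.9 − 1ξ, giving ξ = 372.9 mol.
Outlet amounts (n = n₀ + ν ξ):
  P: 480.9 − 1(372.9) = 108
  Q: 0 + 2(372.9) = 745.8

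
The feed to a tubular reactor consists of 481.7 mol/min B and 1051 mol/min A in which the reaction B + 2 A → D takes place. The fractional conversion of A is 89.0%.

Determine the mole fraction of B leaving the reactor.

A reacted = 0.89 × 1051 = 935.4 mol/min; ν_A = −2, so ξ = 935.4/2 = 467.7 mol/min.
Outlet amounts (n = n₀ + ν ξ):
  B: 481.7 − 1(467.7) = 14
  A: 1051 − 2(467.7) = 115.6
  D: 0 + 1(467.7) = 467.7
Total out = 597.3 mol/min; y_B = 14 / 597.3 = 0.02345.

0.0234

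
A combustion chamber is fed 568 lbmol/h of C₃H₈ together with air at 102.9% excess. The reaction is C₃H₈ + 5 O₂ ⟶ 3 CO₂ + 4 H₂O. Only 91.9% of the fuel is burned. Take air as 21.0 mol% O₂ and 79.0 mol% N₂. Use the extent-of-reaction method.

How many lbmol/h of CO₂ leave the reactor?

Stoichiometric O₂ = 5 × 568 = 2840 lbmol/h; O₂ fed = 2840 × 2.029 = 5762 lbmol/h.
N₂ fed = 5762 × 79/21 = 21680 lbmol/h.
Fuel reacted = 0.919 × 568 → ξ = 522 lbmol/h.
Outlet (n = n₀ + ν ξ):
  C₃H₈: 568 − 1(522) = 46.01
  O₂: 5762 − 5(522) = 3152
  N₂: 21680 (inert)
  CO₂: 0 + 3(522) = 1566
  H₂O: 0 + 4(522) = 2088

1570 lbmol/h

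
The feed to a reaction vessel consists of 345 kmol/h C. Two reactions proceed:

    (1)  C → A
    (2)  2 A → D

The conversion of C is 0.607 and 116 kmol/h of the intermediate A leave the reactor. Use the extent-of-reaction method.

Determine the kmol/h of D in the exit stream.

46.7 kmol/h

Conversion of C: C consumed = 1ξ₁ = 0.607 × 345 → ξ₁ = 209.4 kmol/h.
A balance: n_A = 0 + 1ξ₁ − 2ξ₂ = 116 → ξ₂ = (1·209.4 − 116)/2 = 46.71 kmol/h.
Outlet amounts (n = n₀ + Σ ν·ξ):
  C: 345 − 1(209.4) = 135.6
  A: 0 + 1(209.4) − 2(46.71) = 116
  D: 0 + 1(46.71) = 46.71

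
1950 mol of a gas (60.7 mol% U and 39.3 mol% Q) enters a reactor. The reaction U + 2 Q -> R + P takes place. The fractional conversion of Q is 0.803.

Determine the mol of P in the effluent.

308 mol

Q reacted = 0.803 × 766.4 = 615.4 mol; ν_Q = −2, so ξ = 615.4/2 = 307.7 mol.
Outlet amounts (n = n₀ + ν ξ):
  U: 1184 − 1(307.7) = 876
  Q: 766.4 − 2(307.7) = 151
  R: 0 + 1(307.7) = 307.7
  P: 0 + 1(307.7) = 307.7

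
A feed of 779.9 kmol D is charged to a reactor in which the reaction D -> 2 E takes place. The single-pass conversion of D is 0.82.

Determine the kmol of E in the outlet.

D reacted = 0.82 × 779.9 = 639.5 kmol; ν_D = −1, so ξ = 639.5/1 = 639.5 kmol.
Outlet amounts (n = n₀ + ν ξ):
  D: 779.9 − 1(639.5) = 140.4
  E: 0 + 2(639.5) = 1279

1280 kmol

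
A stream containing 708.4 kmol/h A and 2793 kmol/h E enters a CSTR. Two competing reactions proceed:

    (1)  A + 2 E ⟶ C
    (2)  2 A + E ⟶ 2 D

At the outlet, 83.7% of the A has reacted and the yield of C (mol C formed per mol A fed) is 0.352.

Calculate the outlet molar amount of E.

2120 kmol/h

Yield of C: 1ξ₁ / 708.4 = 0.352 → ξ₁ = 249.4 kmol/h.
Conversion of A: 1ξ₁ + 2ξ₂ = 0.837 × 708.4 = 592.9 → ξ₂ = 171.8 kmol/h.
Outlet amounts (n = n₀ + Σ ν·ξ):
  A: 708.4 − 1(249.4) − 2(171.8) = 115.5
  E: 2793 − 2(249.4) − 1(171.8) = 2122
  C: 0 + 1(249.4) = 249.4
  D: 0 + 2(171.8) = 343.6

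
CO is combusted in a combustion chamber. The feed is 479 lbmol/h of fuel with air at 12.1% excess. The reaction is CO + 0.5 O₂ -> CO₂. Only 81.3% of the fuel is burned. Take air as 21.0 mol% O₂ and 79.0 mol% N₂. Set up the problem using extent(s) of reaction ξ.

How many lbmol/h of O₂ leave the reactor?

Stoichiometric O₂ = 0.5 × 479 = 239.5 lbmol/h; O₂ fed = 239.5 × 1.121 = 268.5 lbmol/h.
N₂ fed = 268.5 × 79/21 = 1010 lbmol/h.
Fuel reacted = 0.813 × 479 → ξ = 389.4 lbmol/h.
Outlet (n = n₀ + ν ξ):
  CO: 479 − 1(389.4) = 89.57
  O₂: 268.5 − 0.5(389.4) = 73.77
  N₂: 1010 (inert)
  CO₂: 0 + 1(389.4) = 389.4

73.8 lbmol/h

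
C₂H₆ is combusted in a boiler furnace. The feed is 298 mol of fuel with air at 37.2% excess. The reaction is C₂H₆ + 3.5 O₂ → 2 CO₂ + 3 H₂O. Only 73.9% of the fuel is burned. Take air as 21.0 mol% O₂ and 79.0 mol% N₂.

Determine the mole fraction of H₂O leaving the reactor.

0.0915

Stoichiometric O₂ = 3.5 × 298 = 1043 mol; O₂ fed = 1043 × 1.372 = 1431 mol.
N₂ fed = 1431 × 79/21 = 5383 mol.
Fuel reacted = 0.739 × 298 → ξ = 220.2 mol.
Outlet (n = n₀ + ν ξ):
  C₂H₆: 298 − 1(220.2) = 77.78
  O₂: 1431 − 3.5(220.2) = 660.2
  N₂: 5383 (inert)
  CO₂: 0 + 2(220.2) = 440.4
  H₂O: 0 + 3(220.2) = 660.7
Total out = 7222 mol; y_H₂O = 660.7 / 7222 = 0.09147.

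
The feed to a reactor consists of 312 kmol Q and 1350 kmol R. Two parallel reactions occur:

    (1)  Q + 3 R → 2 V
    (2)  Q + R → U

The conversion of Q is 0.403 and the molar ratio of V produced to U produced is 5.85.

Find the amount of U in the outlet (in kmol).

32 kmol

Conversion of Q: Q consumed = 0.403 × 312 = 125.7 kmol = 1ξ₁ + 1ξ₂.
Selectivity: 2ξ₁ / (1ξ₂) = 5.85 → ξ₁ = 2.925 ξ₂.
Substitute: (1·2.925 + 1) ξ₂ = 125.7 → ξ₂ = 32.03 kmol, ξ₁ = 93.7 kmol.
Outlet amounts (n = n₀ + Σ ν·ξ):
  Q: 312 − 1(93.7) − 1(32.03) = 186.3
  R: 1350 − 3(93.7) − 1(32.03) = 1037
  V: 0 + 2(93.7) = 187.4
  U: 0 + 1(32.03) = 32.03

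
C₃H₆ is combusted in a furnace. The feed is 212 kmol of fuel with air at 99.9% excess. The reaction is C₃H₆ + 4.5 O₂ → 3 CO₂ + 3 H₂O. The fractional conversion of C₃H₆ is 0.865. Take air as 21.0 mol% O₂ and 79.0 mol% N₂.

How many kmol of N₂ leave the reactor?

Stoichiometric O₂ = 4.5 × 212 = 954 kmol; O₂ fed = 954 × 1.999 = 1907 kmol.
N₂ fed = 1907 × 79/21 = 7174 kmol.
Fuel reacted = 0.865 × 212 → ξ = 183.4 kmol.
Outlet (n = n₀ + ν ξ):
  C₃H₆: 212 − 1(183.4) = 28.62
  O₂: 1907 − 4.5(183.4) = 1082
  N₂: 7174 (inert)
  CO₂: 0 + 3(183.4) = 550.1
  H₂O: 0 + 3(183.4) = 550.1

7170 kmol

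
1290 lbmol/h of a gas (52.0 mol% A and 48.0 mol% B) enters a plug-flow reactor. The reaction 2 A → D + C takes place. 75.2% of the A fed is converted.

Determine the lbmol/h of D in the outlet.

A reacted = 0.752 × 670.8 = 504.4 lbmol/h; ν_A = −2, so ξ = 504.4/2 = 252.2 lbmol/h.
Outlet amounts (n = n₀ + ν ξ):
  A: 670.8 − 2(252.2) = 166.4
  D: 0 + 1(252.2) = 252.2
  C: 0 + 1(252.2) = 252.2
  B: 619.2 (inert)

252 lbmol/h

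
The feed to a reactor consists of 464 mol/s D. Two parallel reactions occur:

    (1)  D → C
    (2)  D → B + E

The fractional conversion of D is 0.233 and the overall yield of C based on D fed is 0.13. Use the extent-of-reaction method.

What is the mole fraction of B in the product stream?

Yield of C: 1ξ₁ / 464 = 0.13 → ξ₁ = 60.32 mol/s.
Conversion of D: 1ξ₁ + 1ξ₂ = 0.233 × 464 = 108.1 → ξ₂ = 47.79 mol/s.
Outlet amounts (n = n₀ + Σ ν·ξ):
  D: 464 − 1(60.32) − 1(47.79) = 355.9
  C: 0 + 1(60.32) = 60.32
  B: 0 + 1(47.79) = 47.79
  E: 0 + 1(47.79) = 47.79
Total out = 511.8 mol/s; y_B = 47.79 / 511.8 = 0.09338.

0.0934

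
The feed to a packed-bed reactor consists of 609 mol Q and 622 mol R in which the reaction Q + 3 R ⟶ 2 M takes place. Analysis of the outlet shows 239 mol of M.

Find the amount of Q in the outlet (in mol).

490 mol

For M: n = n₀ + 2ξ → 239 = 0 + 2ξ, giving ξ = 119.5 mol.
Outlet amounts (n = n₀ + ν ξ):
  Q: 609 − 1(119.5) = 489.5
  R: 622 − 3(119.5) = 263.5
  M: 0 + 2(119.5) = 239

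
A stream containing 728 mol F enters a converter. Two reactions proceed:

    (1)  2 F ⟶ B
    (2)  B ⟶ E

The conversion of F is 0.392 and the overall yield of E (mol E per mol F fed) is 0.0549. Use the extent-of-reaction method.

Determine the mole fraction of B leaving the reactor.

Conversion of F: F consumed = 2ξ₁ = 0.392 × 728 → ξ₁ = 142.7 mol.
Yield of E: 1ξ₂ / 728 = 0.0549 → ξ₂ = 39.97 mol.
Outlet amounts (n = n₀ + Σ ν·ξ):
  F: 728 − 2(142.7) = 442.6
  B: 0 + 1(142.7) − 1(39.97) = 102.7
  E: 0 + 1(39.97) = 39.97
Total out = 585.3 mol; y_B = 102.7 / 585.3 = 0.1755.

0.175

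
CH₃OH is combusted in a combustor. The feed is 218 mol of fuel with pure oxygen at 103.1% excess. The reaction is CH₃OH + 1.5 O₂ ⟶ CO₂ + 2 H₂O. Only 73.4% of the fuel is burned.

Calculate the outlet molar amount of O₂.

424 mol

Stoichiometric O₂ = 1.5 × 218 = 327 mol; O₂ fed = 327 × 2.031 = 664.1 mol.
Fuel reacted = 0.734 × 218 → ξ = 160 mol.
Outlet (n = n₀ + ν ξ):
  CH₃OH: 218 − 1(160) = 57.99
  O₂: 664.1 − 1.5(160) = 424.1
  CO₂: 0 + 1(160) = 160
  H₂O: 0 + 2(160) = 320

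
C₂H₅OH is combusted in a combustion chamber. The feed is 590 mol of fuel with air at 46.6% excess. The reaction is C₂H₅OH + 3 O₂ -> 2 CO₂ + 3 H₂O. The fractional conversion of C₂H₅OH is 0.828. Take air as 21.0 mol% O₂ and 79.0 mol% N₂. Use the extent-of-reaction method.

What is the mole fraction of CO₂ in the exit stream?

0.0727

Stoichiometric O₂ = 3 × 590 = 1770 mol; O₂ fed = 1770 × 1.466 = 2595 mol.
N₂ fed = 2595 × 79/21 = 9761 mol.
Fuel reacted = 0.828 × 590 → ξ = 488.5 mol.
Outlet (n = n₀ + ν ξ):
  C₂H₅OH: 590 − 1(488.5) = 101.5
  O₂: 2595 − 3(488.5) = 1129
  N₂: 9761 (inert)
  CO₂: 0 + 2(488.5) = 977
  H₂O: 0 + 3(488.5) = 1466
Total out = 13430 mol; y_CO₂ = 977 / 13430 = 0.07272.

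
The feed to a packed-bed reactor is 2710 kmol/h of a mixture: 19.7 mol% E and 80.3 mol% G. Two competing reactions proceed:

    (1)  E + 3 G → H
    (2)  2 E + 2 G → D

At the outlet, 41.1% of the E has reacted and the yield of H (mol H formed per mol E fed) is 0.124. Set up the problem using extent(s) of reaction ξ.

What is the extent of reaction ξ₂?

ξ₂ = 76.6 kmol/h

Yield of H: 1ξ₁ / 533.9 = 0.124 → ξ₁ = 66.2 kmol/h.
Conversion of E: 1ξ₁ + 2ξ₂ = 0.411 × 533.9 = 219.4 → ξ₂ = 76.61 kmol/h.
Outlet amounts (n = n₀ + Σ ν·ξ):
  E: 533.9 − 1(66.2) − 2(76.61) = 314.4
  G: 2176 − 3(66.2) − 2(76.61) = 1824
  H: 0 + 1(66.2) = 66.2
  D: 0 + 1(76.61) = 76.61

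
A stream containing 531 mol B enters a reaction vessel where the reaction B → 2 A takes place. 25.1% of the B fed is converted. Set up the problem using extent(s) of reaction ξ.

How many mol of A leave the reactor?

267 mol

B reacted = 0.251 × 531 = 133.3 mol; ν_B = −1, so ξ = 133.3/1 = 133.3 mol.
Outlet amounts (n = n₀ + ν ξ):
  B: 531 − 1(133.3) = 397.7
  A: 0 + 2(133.3) = 266.6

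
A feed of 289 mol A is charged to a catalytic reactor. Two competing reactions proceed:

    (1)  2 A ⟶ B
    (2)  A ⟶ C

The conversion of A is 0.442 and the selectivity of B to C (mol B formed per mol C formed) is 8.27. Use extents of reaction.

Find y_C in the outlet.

Conversion of A: A consumed = 0.442 × 289 = 127.7 mol = 2ξ₁ + 1ξ₂.
Selectivity: 1ξ₁ / (1ξ₂) = 8.27 → ξ₁ = 8.27 ξ₂.
Substitute: (2·8.27 + 1) ξ₂ = 127.7 → ξ₂ = 7.283 mol, ξ₁ = 60.23 mol.
Outlet amounts (n = n₀ + Σ ν·ξ):
  A: 289 − 2(60.23) − 1(7.283) = 161.3
  B: 0 + 1(60.23) = 60.23
  C: 0 + 1(7.283) = 7.283
Total out = 228.8 mol; y_C = 7.283 / 228.8 = 0.03183.

0.0318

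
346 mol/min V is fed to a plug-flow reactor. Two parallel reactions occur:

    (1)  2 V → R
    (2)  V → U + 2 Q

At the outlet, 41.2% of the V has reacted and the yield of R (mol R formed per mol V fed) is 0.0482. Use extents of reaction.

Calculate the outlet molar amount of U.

Yield of R: 1ξ₁ / 346 = 0.0482 → ξ₁ = 16.68 mol/min.
Conversion of V: 2ξ₁ + 1ξ₂ = 0.412 × 346 = 142.6 → ξ₂ = 109.2 mol/min.
Outlet amounts (n = n₀ + Σ ν·ξ):
  V: 346 − 2(16.68) − 1(109.2) = 203.4
  R: 0 + 1(16.68) = 16.68
  U: 0 + 1(109.2) = 109.2
  Q: 0 + 2(109.2) = 218.4

109 mol/min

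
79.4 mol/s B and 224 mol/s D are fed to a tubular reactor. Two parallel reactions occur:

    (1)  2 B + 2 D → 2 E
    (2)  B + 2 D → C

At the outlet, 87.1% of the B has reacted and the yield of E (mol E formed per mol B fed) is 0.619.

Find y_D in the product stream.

Yield of E: 2ξ₁ / 79.4 = 0.619 → ξ₁ = 24.57 mol/s.
Conversion of B: 2ξ₁ + 1ξ₂ = 0.871 × 79.4 = 69.16 → ξ₂ = 20.01 mol/s.
Outlet amounts (n = n₀ + Σ ν·ξ):
  B: 79.4 − 2(24.57) − 1(20.01) = 10.24
  D: 224 − 2(24.57) − 2(20.01) = 134.8
  E: 0 + 2(24.57) = 49.15
  C: 0 + 1(20.01) = 20.01
Total out = 214.2 mol/s; y_D = 134.8 / 214.2 = 0.6294.

0.629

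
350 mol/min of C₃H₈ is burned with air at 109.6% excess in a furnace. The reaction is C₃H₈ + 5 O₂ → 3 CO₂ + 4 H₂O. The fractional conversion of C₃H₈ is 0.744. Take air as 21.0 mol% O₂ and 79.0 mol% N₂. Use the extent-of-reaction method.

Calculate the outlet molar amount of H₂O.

1040 mol/min

Stoichiometric O₂ = 5 × 350 = 1750 mol/min; O₂ fed = 1750 × 2.096 = 3668 mol/min.
N₂ fed = 3668 × 79/21 = 13800 mol/min.
Fuel reacted = 0.744 × 350 → ξ = 260.4 mol/min.
Outlet (n = n₀ + ν ξ):
  C₃H₈: 350 − 1(260.4) = 89.6
  O₂: 3668 − 5(260.4) = 2366
  N₂: 13800 (inert)
  CO₂: 0 + 3(260.4) = 781.2
  H₂O: 0 + 4(260.4) = 1042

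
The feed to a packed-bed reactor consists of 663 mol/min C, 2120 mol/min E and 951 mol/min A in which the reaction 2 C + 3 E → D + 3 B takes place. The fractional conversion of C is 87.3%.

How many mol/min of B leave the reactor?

868 mol/min

C reacted = 0.873 × 663 = 578.8 mol/min; ν_C = −2, so ξ = 578.8/2 = 289.4 mol/min.
Outlet amounts (n = n₀ + ν ξ):
  C: 663 − 2(289.4) = 84.2
  E: 2120 − 3(289.4) = 1252
  D: 0 + 1(289.4) = 289.4
  B: 0 + 3(289.4) = 868.2
  A: 951 (inert)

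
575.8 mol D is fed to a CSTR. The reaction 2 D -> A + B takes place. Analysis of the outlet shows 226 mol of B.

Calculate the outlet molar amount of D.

For B: n = n₀ + 1ξ → 226 = 0 + 1ξ, giving ξ = 226 mol.
Outlet amounts (n = n₀ + ν ξ):
  D: 575.8 − 2(226) = 123.8
  A: 0 + 1(226) = 226
  B: 0 + 1(226) = 226

124 mol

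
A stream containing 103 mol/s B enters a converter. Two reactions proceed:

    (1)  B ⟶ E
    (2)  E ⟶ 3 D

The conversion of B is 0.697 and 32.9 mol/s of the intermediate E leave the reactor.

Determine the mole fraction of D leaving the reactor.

Conversion of B: B consumed = 1ξ₁ = 0.697 × 103 → ξ₁ = 71.79 mol/s.
E balance: n_E = 0 + 1ξ₁ − 1ξ₂ = 32.9 → ξ₂ = (1·71.79 − 32.9)/1 = 38.89 mol/s.
Outlet amounts (n = n₀ + Σ ν·ξ):
  B: 103 − 1(71.79) = 31.21
  E: 0 + 1(71.79) − 1(38.89) = 32.9
  D: 0 + 3(38.89) = 116.7
Total out = 180.8 mol/s; y_D = 116.7 / 180.8 = 0.6454.

0.645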